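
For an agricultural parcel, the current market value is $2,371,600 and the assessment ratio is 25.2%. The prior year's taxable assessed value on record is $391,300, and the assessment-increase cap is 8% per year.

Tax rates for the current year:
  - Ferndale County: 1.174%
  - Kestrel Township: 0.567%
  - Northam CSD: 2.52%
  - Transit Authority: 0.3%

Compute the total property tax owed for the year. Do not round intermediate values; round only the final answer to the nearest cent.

$19,274.97

Uncapped assessed value = $2,371,600 × 0.252 = $597,643.2
Cap limit = $391,300 × 1.08 = $422,604
Taxable assessed value = min($597,643.2, $422,604) = $422,604 (cap binds)
Ferndale County: $422,604 × 0.01174 = $4,961.37096
Kestrel Township: $422,604 × 0.00567 = $2,396.16468
Northam CSD: $422,604 × 0.0252 = $10,649.6208
Transit Authority: $422,604 × 0.003 = $1,267.812
Total = $19,274.96844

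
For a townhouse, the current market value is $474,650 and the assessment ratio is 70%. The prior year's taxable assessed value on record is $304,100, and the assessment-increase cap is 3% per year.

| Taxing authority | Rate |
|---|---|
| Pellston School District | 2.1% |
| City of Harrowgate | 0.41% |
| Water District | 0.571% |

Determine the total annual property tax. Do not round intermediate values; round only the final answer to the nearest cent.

Uncapped assessed value = $474,650 × 0.7 = $332,255
Cap limit = $304,100 × 1.03 = $313,223
Taxable assessed value = min($332,255, $313,223) = $313,223 (cap binds)
Pellston School District: $313,223 × 0.021 = $6,577.683
City of Harrowgate: $313,223 × 0.0041 = $1,284.2143
Water District: $313,223 × 0.00571 = $1,788.50333
Total = $9,650.40063

$9,650.40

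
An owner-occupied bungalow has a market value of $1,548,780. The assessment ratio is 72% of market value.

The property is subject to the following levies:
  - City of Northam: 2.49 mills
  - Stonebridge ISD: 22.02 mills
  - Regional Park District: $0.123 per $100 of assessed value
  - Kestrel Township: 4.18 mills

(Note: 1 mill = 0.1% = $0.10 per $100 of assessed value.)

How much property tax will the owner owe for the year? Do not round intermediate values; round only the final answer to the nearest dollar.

$33,364

Assessed value = $1,548,780 × 0.72 = $1,115,121.6
City of Northam: $1,115,121.6 × 0.00249 = $2,776.652784
Stonebridge ISD: $1,115,121.6 × 0.02202 = $24,554.977632
Regional Park District: $1,115,121.6 × 0.00123 = $1,371.599568
Kestrel Township: $1,115,121.6 × 0.00418 = $4,661.208288
Total = $33,364.438272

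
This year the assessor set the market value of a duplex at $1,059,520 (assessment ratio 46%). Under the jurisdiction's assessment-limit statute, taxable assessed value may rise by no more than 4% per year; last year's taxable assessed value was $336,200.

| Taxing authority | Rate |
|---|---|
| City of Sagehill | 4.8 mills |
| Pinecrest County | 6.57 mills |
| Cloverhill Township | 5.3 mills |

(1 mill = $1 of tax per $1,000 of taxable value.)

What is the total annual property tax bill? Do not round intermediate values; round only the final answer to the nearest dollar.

Uncapped assessed value = $1,059,520 × 0.46 = $487,379.2
Cap limit = $336,200 × 1.04 = $349,648
Taxable assessed value = min($487,379.2, $349,648) = $349,648 (cap binds)
City of Sagehill: $349,648 × 0.0048 = $1,678.3104
Pinecrest County: $349,648 × 0.00657 = $2,297.18736
Cloverhill Township: $349,648 × 0.0053 = $1,853.1344
Total = $5,828.63216

$5,829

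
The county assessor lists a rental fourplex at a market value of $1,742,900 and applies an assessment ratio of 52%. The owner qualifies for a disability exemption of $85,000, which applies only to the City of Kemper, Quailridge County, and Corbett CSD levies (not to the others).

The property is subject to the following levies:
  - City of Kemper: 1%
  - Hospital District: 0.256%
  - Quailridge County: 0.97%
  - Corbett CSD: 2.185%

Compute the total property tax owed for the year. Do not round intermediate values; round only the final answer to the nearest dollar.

Assessed value = $1,742,900 × 0.52 = $906,308
City of Kemper: ($906,308 − $85,000) × 0.01 = $821,308 × 0.01 = $8,213.08
Hospital District: $906,308 × 0.00256 = $2,320.14848
Quailridge County: ($906,308 − $85,000) × 0.0097 = $821,308 × 0.0097 = $7,966.6876
Corbett CSD: ($906,308 − $85,000) × 0.02185 = $821,308 × 0.02185 = $17,945.5798
Total = $36,445.49588

$36,445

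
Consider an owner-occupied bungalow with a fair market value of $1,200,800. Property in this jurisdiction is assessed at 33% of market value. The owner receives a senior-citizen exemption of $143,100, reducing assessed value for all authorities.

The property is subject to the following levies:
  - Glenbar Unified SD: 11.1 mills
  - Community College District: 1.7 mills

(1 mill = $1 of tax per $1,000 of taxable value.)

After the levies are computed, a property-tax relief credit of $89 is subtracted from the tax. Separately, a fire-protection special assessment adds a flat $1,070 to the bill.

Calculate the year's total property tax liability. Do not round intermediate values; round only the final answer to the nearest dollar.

$4,221

Assessed value = $1,200,800 × 0.33 = $396,264
Taxable value = $396,264 − $143,100 = $253,164
Glenbar Unified SD: $253,164 × 0.0111 = $2,810.1204
Community College District: $253,164 × 0.0017 = $430.3788
Levies subtotal = $3,240.4992
After credit = $3,240.4992 − $89 = $3,151.4992
Total = $3,151.4992 + $1,070 = $4,221.4992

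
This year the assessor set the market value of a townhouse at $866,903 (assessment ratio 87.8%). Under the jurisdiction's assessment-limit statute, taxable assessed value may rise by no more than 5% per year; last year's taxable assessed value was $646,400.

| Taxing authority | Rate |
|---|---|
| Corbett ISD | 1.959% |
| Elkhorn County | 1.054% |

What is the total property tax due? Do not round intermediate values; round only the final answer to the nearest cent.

Uncapped assessed value = $866,903 × 0.878 = $761,140.834
Cap limit = $646,400 × 1.05 = $678,720
Taxable assessed value = min($761,140.834, $678,720) = $678,720 (cap binds)
Corbett ISD: $678,720 × 0.01959 = $13,296.1248
Elkhorn County: $678,720 × 0.01054 = $7,153.7088
Total = $20,449.8336

$20,449.83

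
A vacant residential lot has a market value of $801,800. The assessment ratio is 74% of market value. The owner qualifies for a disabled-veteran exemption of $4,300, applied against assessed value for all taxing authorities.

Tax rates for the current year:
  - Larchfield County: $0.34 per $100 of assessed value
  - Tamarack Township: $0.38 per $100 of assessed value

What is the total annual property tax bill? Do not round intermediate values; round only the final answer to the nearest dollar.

$4,241

Assessed value = $801,800 × 0.74 = $593,332
Taxable value = $593,332 − $4,300 = $589,032
Larchfield County: $589,032 × 0.0034 = $2,002.7088
Tamarack Township: $589,032 × 0.0038 = $2,238.3216
Total = $2,002.7088 + $2,238.3216 = $4,241.0304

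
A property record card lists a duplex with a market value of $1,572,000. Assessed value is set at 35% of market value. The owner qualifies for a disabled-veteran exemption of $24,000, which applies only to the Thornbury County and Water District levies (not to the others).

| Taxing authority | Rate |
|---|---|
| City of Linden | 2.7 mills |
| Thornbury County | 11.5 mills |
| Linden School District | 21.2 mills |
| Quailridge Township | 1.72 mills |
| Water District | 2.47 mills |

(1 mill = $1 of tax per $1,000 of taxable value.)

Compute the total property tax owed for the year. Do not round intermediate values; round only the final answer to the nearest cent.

$21,447.14

Assessed value = $1,572,000 × 0.35 = $550,200
City of Linden: $550,200 × 0.0027 = $1,485.54
Thornbury County: ($550,200 − $24,000) × 0.0115 = $526,200 × 0.0115 = $6,051.3
Linden School District: $550,200 × 0.0212 = $11,664.24
Quailridge Township: $550,200 × 0.00172 = $946.344
Water District: ($550,200 − $24,000) × 0.00247 = $526,200 × 0.00247 = $1,299.714
Total = $21,447.138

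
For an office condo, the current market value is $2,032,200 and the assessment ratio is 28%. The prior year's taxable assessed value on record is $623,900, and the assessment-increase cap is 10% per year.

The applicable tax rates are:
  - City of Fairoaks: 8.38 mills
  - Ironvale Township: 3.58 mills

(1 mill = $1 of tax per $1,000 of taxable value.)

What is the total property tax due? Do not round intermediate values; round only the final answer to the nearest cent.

$6,805.43

Uncapped assessed value = $2,032,200 × 0.28 = $569,016
Cap limit = $623,900 × 1.1 = $686,290
Taxable assessed value = min($569,016, $686,290) = $569,016 (cap does not bind)
City of Fairoaks: $569,016 × 0.00838 = $4,768.35408
Ironvale Township: $569,016 × 0.00358 = $2,037.07728
Total = $6,805.43136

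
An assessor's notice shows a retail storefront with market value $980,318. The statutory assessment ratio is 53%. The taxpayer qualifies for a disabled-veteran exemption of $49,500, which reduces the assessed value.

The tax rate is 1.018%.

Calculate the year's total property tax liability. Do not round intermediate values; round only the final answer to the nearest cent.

Assessed value = $980,318 × 0.53 = $519,568.54
Taxable value = $519,568.54 − $49,500 = $470,068.54
Tax = $470,068.54 × 0.01018 = $4,785.2977372

$4,785.30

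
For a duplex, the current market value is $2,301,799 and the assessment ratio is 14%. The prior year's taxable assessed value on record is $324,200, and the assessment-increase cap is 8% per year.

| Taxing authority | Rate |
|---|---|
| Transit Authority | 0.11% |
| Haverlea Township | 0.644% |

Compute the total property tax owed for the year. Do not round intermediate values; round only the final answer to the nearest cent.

Uncapped assessed value = $2,301,799 × 0.14 = $322,251.86
Cap limit = $324,200 × 1.08 = $350,136
Taxable assessed value = min($322,251.86, $350,136) = $322,251.86 (cap does not bind)
Transit Authority: $322,251.86 × 0.0011 = $354.477046
Haverlea Township: $322,251.86 × 0.00644 = $2,075.3019784
Total = $2,429.7790244

$2,429.78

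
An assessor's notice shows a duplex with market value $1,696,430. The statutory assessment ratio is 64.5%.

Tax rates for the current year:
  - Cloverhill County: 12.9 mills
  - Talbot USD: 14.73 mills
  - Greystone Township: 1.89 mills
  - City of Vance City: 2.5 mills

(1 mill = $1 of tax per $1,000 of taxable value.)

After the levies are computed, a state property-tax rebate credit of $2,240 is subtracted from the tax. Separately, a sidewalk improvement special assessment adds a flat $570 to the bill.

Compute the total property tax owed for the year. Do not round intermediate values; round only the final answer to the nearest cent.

Assessed value = $1,696,430 × 0.645 = $1,094,197.35
Cloverhill County: $1,094,197.35 × 0.0129 = $14,115.145815
Talbot USD: $1,094,197.35 × 0.01473 = $16,117.5269655
Greystone Township: $1,094,197.35 × 0.00189 = $2,068.0329915
City of Vance City: $1,094,197.35 × 0.0025 = $2,735.493375
Levies subtotal = $35,036.199147
After credit = $35,036.199147 − $2,240 = $32,796.199147
Total = $32,796.199147 + $570 = $33,366.199147

$33,366.20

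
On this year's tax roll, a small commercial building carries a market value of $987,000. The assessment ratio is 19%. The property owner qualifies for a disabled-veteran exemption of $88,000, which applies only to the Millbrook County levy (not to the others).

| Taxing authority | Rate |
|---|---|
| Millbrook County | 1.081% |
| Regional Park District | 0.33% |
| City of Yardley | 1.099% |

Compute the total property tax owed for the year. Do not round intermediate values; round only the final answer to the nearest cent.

$3,755.72

Assessed value = $987,000 × 0.19 = $187,530
Millbrook County: ($187,530 − $88,000) × 0.01081 = $99,530 × 0.01081 = $1,075.9193
Regional Park District: $187,530 × 0.0033 = $618.849
City of Yardley: $187,530 × 0.01099 = $2,060.9547
Total = $3,755.723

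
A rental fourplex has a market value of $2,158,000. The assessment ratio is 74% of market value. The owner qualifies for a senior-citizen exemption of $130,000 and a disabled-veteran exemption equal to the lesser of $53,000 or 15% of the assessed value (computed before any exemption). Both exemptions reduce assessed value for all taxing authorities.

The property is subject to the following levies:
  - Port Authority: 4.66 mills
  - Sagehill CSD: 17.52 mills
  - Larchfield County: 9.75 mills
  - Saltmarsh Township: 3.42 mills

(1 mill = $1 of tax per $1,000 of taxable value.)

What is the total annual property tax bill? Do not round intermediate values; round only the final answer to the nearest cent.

Assessed value = $2,158,000 × 0.74 = $1,596,920
Disabled-veteran exemption = min($53,000, 15% × $1,596,920) = min($53,000, $239,538) = $53,000 (dollar cap binds)
Taxable value = $1,596,920 − $130,000 − $53,000 = $1,413,920
Port Authority: $1,413,920 × 0.00466 = $6,588.8672
Sagehill CSD: $1,413,920 × 0.01752 = $24,771.8784
Larchfield County: $1,413,920 × 0.00975 = $13,785.72
Saltmarsh Township: $1,413,920 × 0.00342 = $4,835.6064
Total = $49,982.072

$49,982.07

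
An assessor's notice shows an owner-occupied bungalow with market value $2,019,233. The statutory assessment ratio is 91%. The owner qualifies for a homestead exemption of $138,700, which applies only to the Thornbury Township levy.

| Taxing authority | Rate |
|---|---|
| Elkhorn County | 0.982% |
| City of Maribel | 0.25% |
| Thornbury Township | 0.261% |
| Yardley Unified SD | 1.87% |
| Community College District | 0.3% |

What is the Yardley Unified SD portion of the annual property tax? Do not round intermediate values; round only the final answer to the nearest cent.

Assessed value = $2,019,233 × 0.91 = $1,837,502.03
Yardley Unified SD taxable value = $1,837,502.03 (exemption does not apply)
Yardley Unified SD levy = $1,837,502.03 × 0.0187 = $34,361.287961

$34,361.29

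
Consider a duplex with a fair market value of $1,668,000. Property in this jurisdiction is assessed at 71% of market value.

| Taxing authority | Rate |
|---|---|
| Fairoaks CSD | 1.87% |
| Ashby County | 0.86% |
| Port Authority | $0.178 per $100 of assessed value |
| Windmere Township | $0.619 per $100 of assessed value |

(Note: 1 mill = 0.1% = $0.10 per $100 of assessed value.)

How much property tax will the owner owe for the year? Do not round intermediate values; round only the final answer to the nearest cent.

$41,769.56

Assessed value = $1,668,000 × 0.71 = $1,184,280
Fairoaks CSD: $1,184,280 × 0.0187 = $22,146.036
Ashby County: $1,184,280 × 0.0086 = $10,184.808
Port Authority: $1,184,280 × 0.00178 = $2,108.0184
Windmere Township: $1,184,280 × 0.00619 = $7,330.6932
Total = $41,769.5556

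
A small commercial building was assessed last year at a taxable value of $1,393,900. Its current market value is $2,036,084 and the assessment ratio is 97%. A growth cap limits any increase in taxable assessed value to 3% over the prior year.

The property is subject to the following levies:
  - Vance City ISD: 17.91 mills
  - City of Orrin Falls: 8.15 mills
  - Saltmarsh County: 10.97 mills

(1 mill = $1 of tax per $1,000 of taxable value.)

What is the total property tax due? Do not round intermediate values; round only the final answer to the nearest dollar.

Uncapped assessed value = $2,036,084 × 0.97 = $1,975,001.48
Cap limit = $1,393,900 × 1.03 = $1,435,717
Taxable assessed value = min($1,975,001.48, $1,435,717) = $1,435,717 (cap binds)
Vance City ISD: $1,435,717 × 0.01791 = $25,713.69147
City of Orrin Falls: $1,435,717 × 0.00815 = $11,701.09355
Saltmarsh County: $1,435,717 × 0.01097 = $15,749.81549
Total = $53,164.60051

$53,165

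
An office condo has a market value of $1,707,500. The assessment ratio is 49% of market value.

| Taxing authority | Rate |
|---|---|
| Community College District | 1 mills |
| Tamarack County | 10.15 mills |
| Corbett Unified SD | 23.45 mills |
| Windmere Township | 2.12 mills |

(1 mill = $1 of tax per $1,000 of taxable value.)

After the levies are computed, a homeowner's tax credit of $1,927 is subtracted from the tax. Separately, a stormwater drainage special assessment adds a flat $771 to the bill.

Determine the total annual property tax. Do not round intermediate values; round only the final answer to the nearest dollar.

Assessed value = $1,707,500 × 0.49 = $836,675
Community College District: $836,675 × 0.001 = $836.675
Tamarack County: $836,675 × 0.01015 = $8,492.25125
Corbett Unified SD: $836,675 × 0.02345 = $19,620.02875
Windmere Township: $836,675 × 0.00212 = $1,773.751
Levies subtotal = $30,722.706
After credit = $30,722.706 − $1,927 = $28,795.706
Total = $28,795.706 + $771 = $29,566.706

$29,567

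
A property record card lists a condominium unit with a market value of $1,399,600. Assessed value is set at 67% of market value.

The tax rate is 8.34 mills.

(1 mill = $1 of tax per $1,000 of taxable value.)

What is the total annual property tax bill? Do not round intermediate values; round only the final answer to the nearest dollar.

$7,821

Assessed value = $1,399,600 × 0.67 = $937,732
Tax = $937,732 × 0.00834 = $7,820.68488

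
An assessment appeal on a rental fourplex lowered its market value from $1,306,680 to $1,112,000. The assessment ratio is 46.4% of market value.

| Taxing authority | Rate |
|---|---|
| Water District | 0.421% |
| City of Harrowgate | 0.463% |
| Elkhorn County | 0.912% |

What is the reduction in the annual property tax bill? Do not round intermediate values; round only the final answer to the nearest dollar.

Old assessed value = $1,306,680 × 0.464 = $606,299.52
New assessed value = $1,112,000 × 0.464 = $515,968
Combined rate = 0.00421 + 0.00463 + 0.00912 = 0.01796
Old tax = $606,299.52 × 0.01796 = $10,889.1393792
New tax = $515,968 × 0.01796 = $9,266.78528
Reduction = $10,889.1393792 − $9,266.78528 = $1,622.3540992

$1,622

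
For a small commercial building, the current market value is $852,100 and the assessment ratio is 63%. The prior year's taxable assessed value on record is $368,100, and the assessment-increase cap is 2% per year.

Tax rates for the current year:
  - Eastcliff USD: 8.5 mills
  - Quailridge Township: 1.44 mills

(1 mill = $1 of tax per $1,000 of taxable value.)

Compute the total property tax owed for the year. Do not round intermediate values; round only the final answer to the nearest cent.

Uncapped assessed value = $852,100 × 0.63 = $536,823
Cap limit = $368,100 × 1.02 = $375,462
Taxable assessed value = min($536,823, $375,462) = $375,462 (cap binds)
Eastcliff USD: $375,462 × 0.0085 = $3,191.427
Quailridge Township: $375,462 × 0.00144 = $540.66528
Total = $3,732.09228

$3,732.09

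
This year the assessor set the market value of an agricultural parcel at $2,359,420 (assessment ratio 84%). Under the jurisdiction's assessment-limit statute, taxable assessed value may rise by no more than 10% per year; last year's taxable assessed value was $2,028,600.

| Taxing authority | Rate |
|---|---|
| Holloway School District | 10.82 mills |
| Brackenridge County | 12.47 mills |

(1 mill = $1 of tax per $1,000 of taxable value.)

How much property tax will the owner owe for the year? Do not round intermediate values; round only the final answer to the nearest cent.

Uncapped assessed value = $2,359,420 × 0.84 = $1,981,912.8
Cap limit = $2,028,600 × 1.1 = $2,231,460
Taxable assessed value = min($1,981,912.8, $2,231,460) = $1,981,912.8 (cap does not bind)
Holloway School District: $1,981,912.8 × 0.01082 = $21,444.296496
Brackenridge County: $1,981,912.8 × 0.01247 = $24,714.452616
Total = $46,158.749112

$46,158.75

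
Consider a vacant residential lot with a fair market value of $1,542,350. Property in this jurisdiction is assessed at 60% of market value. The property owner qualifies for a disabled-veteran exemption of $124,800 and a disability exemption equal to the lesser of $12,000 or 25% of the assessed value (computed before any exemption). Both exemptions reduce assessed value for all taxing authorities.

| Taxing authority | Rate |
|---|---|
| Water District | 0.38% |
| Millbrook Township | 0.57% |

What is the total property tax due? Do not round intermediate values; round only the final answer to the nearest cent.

$7,491.80

Assessed value = $1,542,350 × 0.6 = $925,410
Disability exemption = min($12,000, 25% × $925,410) = min($12,000, $231,352.5) = $12,000 (dollar cap binds)
Taxable value = $925,410 − $124,800 − $12,000 = $788,610
Water District: $788,610 × 0.0038 = $2,996.718
Millbrook Township: $788,610 × 0.0057 = $4,495.077
Total = $7,491.795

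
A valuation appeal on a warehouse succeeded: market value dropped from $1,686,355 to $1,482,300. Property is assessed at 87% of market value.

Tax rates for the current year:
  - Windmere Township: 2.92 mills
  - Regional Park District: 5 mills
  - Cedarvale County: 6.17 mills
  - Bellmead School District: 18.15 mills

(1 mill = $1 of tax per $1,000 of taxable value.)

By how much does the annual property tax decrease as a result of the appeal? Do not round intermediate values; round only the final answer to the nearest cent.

Old assessed value = $1,686,355 × 0.87 = $1,467,128.85
New assessed value = $1,482,300 × 0.87 = $1,289,601
Combined rate = 0.00292 + 0.005 + 0.00617 + 0.01815 = 0.03224
Old tax = $1,467,128.85 × 0.03224 = $47,300.234124
New tax = $1,289,601 × 0.03224 = $41,576.73624
Reduction = $47,300.234124 − $41,576.73624 = $5,723.497884

$5,723.50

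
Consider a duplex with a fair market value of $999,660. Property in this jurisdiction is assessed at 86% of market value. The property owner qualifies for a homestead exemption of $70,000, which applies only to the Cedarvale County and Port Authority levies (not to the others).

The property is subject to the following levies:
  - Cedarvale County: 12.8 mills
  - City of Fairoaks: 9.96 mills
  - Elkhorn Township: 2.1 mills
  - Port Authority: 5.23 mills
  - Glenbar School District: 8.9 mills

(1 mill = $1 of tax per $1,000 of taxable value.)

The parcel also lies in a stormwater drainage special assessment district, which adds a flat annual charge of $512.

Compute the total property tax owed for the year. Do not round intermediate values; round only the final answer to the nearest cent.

Assessed value = $999,660 × 0.86 = $859,707.6
Cedarvale County: ($859,707.6 − $70,000) × 0.0128 = $789,707.6 × 0.0128 = $10,108.25728
City of Fairoaks: $859,707.6 × 0.00996 = $8,562.687696
Elkhorn Township: $859,707.6 × 0.0021 = $1,805.38596
Port Authority: ($859,707.6 − $70,000) × 0.00523 = $789,707.6 × 0.00523 = $4,130.170748
Glenbar School District: $859,707.6 × 0.0089 = $7,651.39764
Levies subtotal = $32,257.899324
Total = $32,257.899324 + $512 = $32,769.899324

$32,769.90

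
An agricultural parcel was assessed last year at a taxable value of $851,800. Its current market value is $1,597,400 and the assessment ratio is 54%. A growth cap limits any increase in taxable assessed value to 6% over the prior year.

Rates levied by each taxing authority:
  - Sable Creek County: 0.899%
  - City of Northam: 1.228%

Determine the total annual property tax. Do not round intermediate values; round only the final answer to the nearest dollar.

$18,347

Uncapped assessed value = $1,597,400 × 0.54 = $862,596
Cap limit = $851,800 × 1.06 = $902,908
Taxable assessed value = min($862,596, $902,908) = $862,596 (cap does not bind)
Sable Creek County: $862,596 × 0.00899 = $7,754.73804
City of Northam: $862,596 × 0.01228 = $10,592.67888
Total = $18,347.41692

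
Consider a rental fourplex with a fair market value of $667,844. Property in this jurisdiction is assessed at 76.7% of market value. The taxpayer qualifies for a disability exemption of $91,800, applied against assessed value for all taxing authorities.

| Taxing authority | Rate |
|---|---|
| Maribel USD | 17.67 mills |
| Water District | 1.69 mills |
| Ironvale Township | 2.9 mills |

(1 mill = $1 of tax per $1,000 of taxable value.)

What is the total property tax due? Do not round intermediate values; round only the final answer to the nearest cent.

$9,358.91

Assessed value = $667,844 × 0.767 = $512,236.348
Taxable value = $512,236.348 − $91,800 = $420,436.348
Maribel USD: $420,436.348 × 0.01767 = $7,429.11026916
Water District: $420,436.348 × 0.00169 = $710.53742812
Ironvale Township: $420,436.348 × 0.0029 = $1,219.2654092
Total = $7,429.11026916 + $710.53742812 + $1,219.2654092 = $9,358.91310648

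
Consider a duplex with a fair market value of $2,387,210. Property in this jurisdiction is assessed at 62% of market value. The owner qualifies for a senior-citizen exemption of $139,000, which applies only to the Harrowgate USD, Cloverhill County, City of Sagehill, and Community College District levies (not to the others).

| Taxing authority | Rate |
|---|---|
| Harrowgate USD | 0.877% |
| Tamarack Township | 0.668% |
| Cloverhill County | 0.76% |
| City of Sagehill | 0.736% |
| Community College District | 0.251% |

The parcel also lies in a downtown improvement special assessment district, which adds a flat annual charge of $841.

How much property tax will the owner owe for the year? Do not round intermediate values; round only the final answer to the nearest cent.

Assessed value = $2,387,210 × 0.62 = $1,480,070.2
Harrowgate USD: ($1,480,070.2 − $139,000) × 0.00877 = $1,341,070.2 × 0.00877 = $11,761.185654
Tamarack Township: $1,480,070.2 × 0.00668 = $9,886.868936
Cloverhill County: ($1,480,070.2 − $139,000) × 0.0076 = $1,341,070.2 × 0.0076 = $10,192.13352
City of Sagehill: ($1,480,070.2 − $139,000) × 0.00736 = $1,341,070.2 × 0.00736 = $9,870.276672
Community College District: ($1,480,070.2 − $139,000) × 0.00251 = $1,341,070.2 × 0.00251 = $3,366.086202
Levies subtotal = $45,076.550984
Total = $45,076.550984 + $841 = $45,917.550984

$45,917.55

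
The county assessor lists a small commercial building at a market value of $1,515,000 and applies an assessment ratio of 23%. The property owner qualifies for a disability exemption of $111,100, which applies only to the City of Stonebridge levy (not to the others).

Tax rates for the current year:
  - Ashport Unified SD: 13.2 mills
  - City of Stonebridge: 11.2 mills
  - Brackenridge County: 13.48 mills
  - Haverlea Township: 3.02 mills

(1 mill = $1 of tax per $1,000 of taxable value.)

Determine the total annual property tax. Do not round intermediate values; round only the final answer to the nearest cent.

Assessed value = $1,515,000 × 0.23 = $348,450
Ashport Unified SD: $348,450 × 0.0132 = $4,599.54
City of Stonebridge: ($348,450 − $111,100) × 0.0112 = $237,350 × 0.0112 = $2,658.32
Brackenridge County: $348,450 × 0.01348 = $4,697.106
Haverlea Township: $348,450 × 0.00302 = $1,052.319
Total = $13,007.285

$13,007.29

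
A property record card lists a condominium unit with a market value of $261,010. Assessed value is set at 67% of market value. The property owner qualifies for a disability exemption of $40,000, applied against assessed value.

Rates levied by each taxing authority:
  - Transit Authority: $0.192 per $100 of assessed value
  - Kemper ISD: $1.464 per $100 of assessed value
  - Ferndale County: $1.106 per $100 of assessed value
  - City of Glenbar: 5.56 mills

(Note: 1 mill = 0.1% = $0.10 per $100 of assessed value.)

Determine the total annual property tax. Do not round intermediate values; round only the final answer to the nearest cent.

Assessed value = $261,010 × 0.67 = $174,876.7
Taxable value = $174,876.7 − $40,000 = $134,876.7
Transit Authority: $134,876.7 × 0.00192 = $258.963264
Kemper ISD: $134,876.7 × 0.01464 = $1,974.594888
Ferndale County: $134,876.7 × 0.01106 = $1,491.736302
City of Glenbar: $134,876.7 × 0.00556 = $749.914452
Total = $4,475.208906

$4,475.21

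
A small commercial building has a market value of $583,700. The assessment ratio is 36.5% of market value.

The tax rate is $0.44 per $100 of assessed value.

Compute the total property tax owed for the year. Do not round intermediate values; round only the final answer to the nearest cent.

Assessed value = $583,700 × 0.365 = $213,050.5
Tax = $213,050.5 × 0.0044 = $937.4222

$937.42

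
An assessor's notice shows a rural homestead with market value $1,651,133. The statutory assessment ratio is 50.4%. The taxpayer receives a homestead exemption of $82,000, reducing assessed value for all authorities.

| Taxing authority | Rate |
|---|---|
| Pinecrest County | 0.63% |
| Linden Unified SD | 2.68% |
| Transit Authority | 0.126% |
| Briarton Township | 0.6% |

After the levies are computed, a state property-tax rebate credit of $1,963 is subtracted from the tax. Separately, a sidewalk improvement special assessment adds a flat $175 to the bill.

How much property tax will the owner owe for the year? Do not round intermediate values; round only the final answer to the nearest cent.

Assessed value = $1,651,133 × 0.504 = $832,171.032
Taxable value = $832,171.032 − $82,000 = $750,171.032
Pinecrest County: $750,171.032 × 0.0063 = $4,726.0775016
Linden Unified SD: $750,171.032 × 0.0268 = $20,104.5836576
Transit Authority: $750,171.032 × 0.00126 = $945.21550032
Briarton Township: $750,171.032 × 0.006 = $4,501.026192
Levies subtotal = $30,276.90285152
After credit = $30,276.90285152 − $1,963 = $28,313.90285152
Total = $28,313.90285152 + $175 = $28,488.90285152

$28,488.90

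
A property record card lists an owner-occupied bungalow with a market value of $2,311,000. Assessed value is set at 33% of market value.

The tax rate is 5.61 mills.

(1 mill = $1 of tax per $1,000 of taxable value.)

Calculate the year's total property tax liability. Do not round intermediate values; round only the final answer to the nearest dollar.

Assessed value = $2,311,000 × 0.33 = $762,630
Tax = $762,630 × 0.00561 = $4,278.3543

$4,278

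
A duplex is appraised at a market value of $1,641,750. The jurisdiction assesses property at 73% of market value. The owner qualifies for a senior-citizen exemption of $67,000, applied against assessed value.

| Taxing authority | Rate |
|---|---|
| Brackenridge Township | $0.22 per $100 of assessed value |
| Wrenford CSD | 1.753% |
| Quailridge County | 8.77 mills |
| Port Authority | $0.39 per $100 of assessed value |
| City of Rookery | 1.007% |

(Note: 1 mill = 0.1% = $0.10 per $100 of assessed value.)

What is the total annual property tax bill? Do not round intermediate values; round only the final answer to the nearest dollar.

$48,054

Assessed value = $1,641,750 × 0.73 = $1,198,477.5
Taxable value = $1,198,477.5 − $67,000 = $1,131,477.5
Brackenridge Township: $1,131,477.5 × 0.0022 = $2,489.2505
Wrenford CSD: $1,131,477.5 × 0.01753 = $19,834.800575
Quailridge County: $1,131,477.5 × 0.00877 = $9,923.057675
Port Authority: $1,131,477.5 × 0.0039 = $4,412.76225
City of Rookery: $1,131,477.5 × 0.01007 = $11,393.978425
Total = $48,053.849425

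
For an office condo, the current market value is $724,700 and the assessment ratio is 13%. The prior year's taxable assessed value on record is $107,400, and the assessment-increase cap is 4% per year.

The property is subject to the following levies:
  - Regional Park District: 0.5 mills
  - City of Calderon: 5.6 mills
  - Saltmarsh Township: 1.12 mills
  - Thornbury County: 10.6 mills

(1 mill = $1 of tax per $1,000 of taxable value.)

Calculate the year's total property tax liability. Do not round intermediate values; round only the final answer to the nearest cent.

$1,678.84

Uncapped assessed value = $724,700 × 0.13 = $94,211
Cap limit = $107,400 × 1.04 = $111,696
Taxable assessed value = min($94,211, $111,696) = $94,211 (cap does not bind)
Regional Park District: $94,211 × 0.0005 = $47.1055
City of Calderon: $94,211 × 0.0056 = $527.5816
Saltmarsh Township: $94,211 × 0.00112 = $105.51632
Thornbury County: $94,211 × 0.0106 = $998.6366
Total = $1,678.84002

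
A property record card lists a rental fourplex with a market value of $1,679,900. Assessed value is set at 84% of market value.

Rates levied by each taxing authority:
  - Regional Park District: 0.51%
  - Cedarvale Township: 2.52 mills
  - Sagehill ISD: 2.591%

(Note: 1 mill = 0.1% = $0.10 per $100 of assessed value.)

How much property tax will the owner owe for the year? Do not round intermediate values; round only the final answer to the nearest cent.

$47,314.72

Assessed value = $1,679,900 × 0.84 = $1,411,116
Regional Park District: $1,411,116 × 0.0051 = $7,196.6916
Cedarvale Township: $1,411,116 × 0.00252 = $3,556.01232
Sagehill ISD: $1,411,116 × 0.02591 = $36,562.01556
Total = $47,314.71948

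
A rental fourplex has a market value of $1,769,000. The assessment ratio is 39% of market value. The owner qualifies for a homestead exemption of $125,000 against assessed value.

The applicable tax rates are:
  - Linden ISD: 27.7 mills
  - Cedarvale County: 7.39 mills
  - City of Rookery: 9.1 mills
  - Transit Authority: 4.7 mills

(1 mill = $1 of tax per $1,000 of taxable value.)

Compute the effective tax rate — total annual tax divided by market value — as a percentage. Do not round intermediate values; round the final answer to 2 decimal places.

Assessed value = $1,769,000 × 0.39 = $689,910
Taxable value = $689,910 − $125,000 = $564,910
Linden ISD: $564,910 × 0.0277 = $15,648.007
Cedarvale County: $564,910 × 0.00739 = $4,174.6849
City of Rookery: $564,910 × 0.0091 = $5,140.681
Transit Authority: $564,910 × 0.0047 = $2,655.077
Total tax = $27,618.4499
Effective rate = $27,618.4499 ÷ $1,769,000 = 1.56% of market value

1.56%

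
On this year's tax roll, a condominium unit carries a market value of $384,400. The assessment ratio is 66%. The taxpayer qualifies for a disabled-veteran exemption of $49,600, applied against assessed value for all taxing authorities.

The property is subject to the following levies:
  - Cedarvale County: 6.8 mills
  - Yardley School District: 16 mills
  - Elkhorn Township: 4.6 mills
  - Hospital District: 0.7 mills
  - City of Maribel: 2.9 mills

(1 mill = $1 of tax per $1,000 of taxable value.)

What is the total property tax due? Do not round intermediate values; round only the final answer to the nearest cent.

Assessed value = $384,400 × 0.66 = $253,704
Taxable value = $253,704 − $49,600 = $204,104
Cedarvale County: $204,104 × 0.0068 = $1,387.9072
Yardley School District: $204,104 × 0.016 = $3,265.664
Elkhorn Township: $204,104 × 0.0046 = $938.8784
Hospital District: $204,104 × 0.0007 = $142.8728
City of Maribel: $204,104 × 0.0029 = $591.9016
Total = $1,387.9072 + $3,265.664 + $938.8784 + $142.8728 + $591.9016 = $6,327.224

$6,327.22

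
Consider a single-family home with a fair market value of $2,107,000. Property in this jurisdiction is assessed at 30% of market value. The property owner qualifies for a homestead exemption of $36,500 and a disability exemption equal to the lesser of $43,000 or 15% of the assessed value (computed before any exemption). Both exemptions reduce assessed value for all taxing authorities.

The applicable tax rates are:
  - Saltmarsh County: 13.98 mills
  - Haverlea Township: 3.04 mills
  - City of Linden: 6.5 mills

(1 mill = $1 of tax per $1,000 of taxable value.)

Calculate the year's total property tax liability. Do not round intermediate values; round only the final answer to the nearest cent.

$12,997.15

Assessed value = $2,107,000 × 0.3 = $632,100
Disability exemption = min($43,000, 15% × $632,100) = min($43,000, $94,815) = $43,000 (dollar cap binds)
Taxable value = $632,100 − $36,500 − $43,000 = $552,600
Saltmarsh County: $552,600 × 0.01398 = $7,725.348
Haverlea Township: $552,600 × 0.00304 = $1,679.904
City of Linden: $552,600 × 0.0065 = $3,591.9
Total = $12,997.152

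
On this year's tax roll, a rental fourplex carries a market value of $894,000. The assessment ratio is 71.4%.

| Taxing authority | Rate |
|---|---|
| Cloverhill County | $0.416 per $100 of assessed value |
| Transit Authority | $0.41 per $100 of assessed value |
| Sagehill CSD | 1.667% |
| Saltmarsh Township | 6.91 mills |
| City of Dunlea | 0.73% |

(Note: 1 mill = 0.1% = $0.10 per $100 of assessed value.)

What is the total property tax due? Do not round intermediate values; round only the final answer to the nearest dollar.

Assessed value = $894,000 × 0.714 = $638,316
Cloverhill County: $638,316 × 0.00416 = $2,655.39456
Transit Authority: $638,316 × 0.0041 = $2,617.0956
Sagehill CSD: $638,316 × 0.01667 = $10,640.72772
Saltmarsh Township: $638,316 × 0.00691 = $4,410.76356
City of Dunlea: $638,316 × 0.0073 = $4,659.7068
Total = $24,983.68824

$24,984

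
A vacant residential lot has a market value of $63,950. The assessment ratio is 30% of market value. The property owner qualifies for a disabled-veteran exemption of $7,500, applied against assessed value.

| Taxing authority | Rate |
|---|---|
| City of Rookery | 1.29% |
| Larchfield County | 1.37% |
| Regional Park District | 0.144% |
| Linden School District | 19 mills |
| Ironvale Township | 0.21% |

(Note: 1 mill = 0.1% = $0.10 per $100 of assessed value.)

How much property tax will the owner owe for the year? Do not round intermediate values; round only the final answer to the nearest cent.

Assessed value = $63,950 × 0.3 = $19,185
Taxable value = $19,185 − $7,500 = $11,685
City of Rookery: $11,685 × 0.0129 = $150.7365
Larchfield County: $11,685 × 0.0137 = $160.0845
Regional Park District: $11,685 × 0.00144 = $16.8264
Linden School District: $11,685 × 0.019 = $222.015
Ironvale Township: $11,685 × 0.0021 = $24.5385
Total = $574.2009

$574.20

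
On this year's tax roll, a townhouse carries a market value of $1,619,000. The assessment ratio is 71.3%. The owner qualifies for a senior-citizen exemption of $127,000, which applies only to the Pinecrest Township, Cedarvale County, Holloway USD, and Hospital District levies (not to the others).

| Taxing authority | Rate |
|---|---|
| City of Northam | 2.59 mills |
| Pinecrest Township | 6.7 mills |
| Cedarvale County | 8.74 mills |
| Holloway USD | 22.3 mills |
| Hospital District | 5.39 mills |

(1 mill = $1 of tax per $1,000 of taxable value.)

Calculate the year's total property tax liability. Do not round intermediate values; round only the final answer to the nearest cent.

Assessed value = $1,619,000 × 0.713 = $1,154,347
City of Northam: $1,154,347 × 0.00259 = $2,989.75873
Pinecrest Township: ($1,154,347 − $127,000) × 0.0067 = $1,027,347 × 0.0067 = $6,883.2249
Cedarvale County: ($1,154,347 − $127,000) × 0.00874 = $1,027,347 × 0.00874 = $8,979.01278
Holloway USD: ($1,154,347 − $127,000) × 0.0223 = $1,027,347 × 0.0223 = $22,909.8381
Hospital District: ($1,154,347 − $127,000) × 0.00539 = $1,027,347 × 0.00539 = $5,537.40033
Total = $47,299.23484

$47,299.23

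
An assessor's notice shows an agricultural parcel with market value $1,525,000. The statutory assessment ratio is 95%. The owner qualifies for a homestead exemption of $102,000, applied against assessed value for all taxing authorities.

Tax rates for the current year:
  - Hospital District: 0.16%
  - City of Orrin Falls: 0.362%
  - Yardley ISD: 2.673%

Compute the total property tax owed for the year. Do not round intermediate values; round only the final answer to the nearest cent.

Assessed value = $1,525,000 × 0.95 = $1,448,750
Taxable value = $1,448,750 − $102,000 = $1,346,750
Hospital District: $1,346,750 × 0.0016 = $2,154.8
City of Orrin Falls: $1,346,750 × 0.00362 = $4,875.235
Yardley ISD: $1,346,750 × 0.02673 = $35,998.6275
Total = $2,154.8 + $4,875.235 + $35,998.6275 = $43,028.6625

$43,028.66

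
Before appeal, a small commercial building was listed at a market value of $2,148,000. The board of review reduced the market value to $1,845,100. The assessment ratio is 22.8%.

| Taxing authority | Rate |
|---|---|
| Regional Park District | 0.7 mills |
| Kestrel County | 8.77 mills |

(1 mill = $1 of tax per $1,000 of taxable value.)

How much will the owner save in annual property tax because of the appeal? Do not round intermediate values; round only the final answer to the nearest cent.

$654.01

Old assessed value = $2,148,000 × 0.228 = $489,744
New assessed value = $1,845,100 × 0.228 = $420,682.8
Combined rate = 0.0007 + 0.00877 = 0.00947
Old tax = $489,744 × 0.00947 = $4,637.87568
New tax = $420,682.8 × 0.00947 = $3,983.866116
Reduction = $4,637.87568 − $3,983.866116 = $654.009564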